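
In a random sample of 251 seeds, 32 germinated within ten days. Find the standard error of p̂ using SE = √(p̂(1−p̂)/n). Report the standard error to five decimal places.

SE = 0.02105

With x = 32 successes in n = 251, p̂ = 0.12749.
p̂(1−p̂) = 0.12749·0.87251 = 0.111236.
SE = √(0.111236/251) = 0.02105.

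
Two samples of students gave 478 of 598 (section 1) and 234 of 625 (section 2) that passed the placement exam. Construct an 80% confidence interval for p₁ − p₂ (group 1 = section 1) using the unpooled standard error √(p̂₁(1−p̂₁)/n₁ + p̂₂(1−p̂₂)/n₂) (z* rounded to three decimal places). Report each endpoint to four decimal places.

(0.3924, 0.4574)

p̂₁ = 478/598 = 0.79933, p̂₂ = 234/625 = 0.37440; p̂₁ − p̂₂ = 0.42493.
Unpooled SE = √(p̂₁(1−p̂₁)/n₁ + p̂₂(1−p̂₂)/n₂) = √(0.000268229 + 0.000374759) = 0.025357.
z* = 1.282 at the 80% level. Margin = 1.282·0.025357 = 0.03251.
So the interval runs from 0.3924 to 0.4574.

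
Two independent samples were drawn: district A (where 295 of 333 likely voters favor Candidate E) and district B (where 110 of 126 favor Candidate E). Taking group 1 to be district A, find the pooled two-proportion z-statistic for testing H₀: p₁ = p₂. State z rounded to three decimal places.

p̂₁ = 295/333 = 0.88589, p̂₂ = 110/126 = 0.87302.
Pooling: p̂ = 405/459 = 0.88235.
SE = √[p̂(1−p̂)(1/n₁+1/n₂)] = √[0.88235·0.11765·(1/333+1/126)] ≈ 0.033699.
z = (p̂₁ − p̂₂)/SE = (0.88589 − 0.87302)/0.033699 = 0.01287/0.033699 = 0.382.

z = 0.382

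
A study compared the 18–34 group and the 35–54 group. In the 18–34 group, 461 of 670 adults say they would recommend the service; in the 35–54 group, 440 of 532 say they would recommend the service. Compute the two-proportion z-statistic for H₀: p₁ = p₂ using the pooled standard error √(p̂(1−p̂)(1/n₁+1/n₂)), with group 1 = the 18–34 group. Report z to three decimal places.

z = -5.525

Sample proportions: p̂₁ = 461/670 = 0.68806 and p̂₂ = 440/532 = 0.82707.
Pooled p̂ = (461+440)/(670+532) = 901/1202 = 0.74958.
SE = √[p̂(1−p̂)(1/n₁+1/n₂)] = √[0.74958·0.25042·(1/670+1/532)] ≈ 0.025159.
z = (p̂₁ − p̂₂)/SE = (0.68806 − 0.82707)/0.025159 = -0.13901/0.025159 = -5.525.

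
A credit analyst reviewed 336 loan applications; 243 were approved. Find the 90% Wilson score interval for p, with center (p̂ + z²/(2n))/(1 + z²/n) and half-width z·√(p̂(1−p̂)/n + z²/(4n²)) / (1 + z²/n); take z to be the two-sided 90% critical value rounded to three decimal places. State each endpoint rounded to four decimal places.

Here p̂ = 243/336 = 0.72321 and z = 1.645 (z² = 2.706025).
Denominator 1 + z²/n = 1 + 2.706025/336 = 1.008054.
Center = (0.72321 + 0.004027)/1.008054 = 0.72143.
Radicand: p̂(1−p̂)/n + z²/(4n²) = 0.000595760 + 0.000005992 = 0.000601752.
Half-width = z·√(radicand)/denom = 1.645·0.024531/1.008054 = 0.04003.
CI: 0.72143 ± 0.04003 = (0.6814, 0.7615).

(0.6814, 0.7615)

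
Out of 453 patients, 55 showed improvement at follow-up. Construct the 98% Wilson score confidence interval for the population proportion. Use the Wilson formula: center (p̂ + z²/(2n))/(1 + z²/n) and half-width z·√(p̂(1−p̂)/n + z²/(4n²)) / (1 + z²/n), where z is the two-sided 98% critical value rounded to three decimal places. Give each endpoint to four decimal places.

(0.0901, 0.1616)

Here p̂ = 55/453 = 0.12141 and z = 2.326 (z² = 5.410276).
Denominator 1 + z²/n = 1 + 5.410276/453 = 1.011943.
Center = (0.12141 + 0.005972)/1.011943 = 0.12588.
Radicand: p̂(1−p̂)/n + z²/(4n²) = 0.000235478 + 0.000006591 = 0.000242069.
Half-width = 2.326·√0.000242069/1.011943 = 0.03576.
Interval: 0.12588 ± 0.03576 → (0.0901, 0.1616).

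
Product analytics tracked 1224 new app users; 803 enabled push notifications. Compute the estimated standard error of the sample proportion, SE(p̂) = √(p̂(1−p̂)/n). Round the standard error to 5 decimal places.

Sample proportion p̂ = 803/1224 = 0.65605.
p̂(1−p̂) = 0.225648.
SE = √(0.225648/1224) = 0.01358.

SE = 0.01358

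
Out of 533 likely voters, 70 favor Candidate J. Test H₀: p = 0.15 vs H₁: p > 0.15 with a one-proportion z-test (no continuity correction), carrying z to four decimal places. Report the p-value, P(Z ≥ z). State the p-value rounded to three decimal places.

p-value = 0.886

The sample proportion is 70/533 = 0.13133.
Null standard error: √(0.15·0.85/533) = √0.000239212 = 0.015466.
z = (p̂ − p₀)/SE = (70/533 − 0.15)/0.015466 ≈ -1.2070.
p-value = P(Z ≥ z) with z = -1.2070 → 0.886.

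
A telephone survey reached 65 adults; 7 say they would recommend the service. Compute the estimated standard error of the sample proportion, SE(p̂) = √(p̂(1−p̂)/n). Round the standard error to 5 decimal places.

SE = 0.03845

p̂ = 7/65 = 0.10769.
p̂(1−p̂) = 0.096093.
Dividing by n and taking the root: √0.001478354 = 0.03845.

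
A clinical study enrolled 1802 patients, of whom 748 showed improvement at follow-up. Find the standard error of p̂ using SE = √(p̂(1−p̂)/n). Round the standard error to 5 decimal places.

The sample proportion is 748/1802 = 0.41509.
p̂(1−p̂) = 0.41509·0.58491 = 0.242790.
Dividing by n and taking the root: √0.000134734 = 0.01161.

SE = 0.01161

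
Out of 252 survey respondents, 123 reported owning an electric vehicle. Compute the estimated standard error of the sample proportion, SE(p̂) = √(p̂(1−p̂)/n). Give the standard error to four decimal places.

SE = 0.0315

The sample proportion is 123/252 = 0.48810.
p̂(1−p̂) = 0.48810·0.51190 = 0.249858.
SE = √(0.249858/252) = 0.0315.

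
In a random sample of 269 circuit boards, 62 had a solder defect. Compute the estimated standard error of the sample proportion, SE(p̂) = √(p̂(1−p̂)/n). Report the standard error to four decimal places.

The sample proportion is 62/269 = 0.23048.
p̂(1−p̂) = 0.23048·0.76952 = 0.177359.
Dividing by n and taking the root: √0.000659327 = 0.0257.

SE = 0.0257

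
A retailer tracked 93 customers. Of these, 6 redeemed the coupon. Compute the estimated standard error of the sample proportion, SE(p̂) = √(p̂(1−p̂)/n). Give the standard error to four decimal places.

Sample proportion p̂ = 6/93 = 0.06452.
p̂(1−p̂) = 0.060357.
Dividing by n and taking the root: √0.000649000 = 0.0255.

SE = 0.0255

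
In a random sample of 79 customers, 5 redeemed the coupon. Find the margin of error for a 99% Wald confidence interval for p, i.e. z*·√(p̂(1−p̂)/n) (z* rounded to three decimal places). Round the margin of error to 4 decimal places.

Sample proportion p̂ = 5/79 = 0.06329.
SE = √(p̂(1−p̂)/n) = √(0.059285/79) = 0.027394.
The 99% critical value is z* = 2.576.
Margin of error = z*·SE = 2.576 × 0.027394 = 0.0706.

ME = 0.0706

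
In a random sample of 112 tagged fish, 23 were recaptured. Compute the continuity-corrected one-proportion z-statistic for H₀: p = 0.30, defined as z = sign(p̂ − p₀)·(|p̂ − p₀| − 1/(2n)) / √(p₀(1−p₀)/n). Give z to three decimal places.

Sample proportion p̂ = 23/112 = 0.20536. p̂ − p₀ = -0.094643.
1/(2n) = 0.004464.
Corrected numerator: |-0.094643| − 0.004464 = 0.090179.
Null standard error: √(0.30·0.70/112) = √0.001875000 = 0.043301.
z = (−)0.090179/0.043301 = -2.083.

z = -2.083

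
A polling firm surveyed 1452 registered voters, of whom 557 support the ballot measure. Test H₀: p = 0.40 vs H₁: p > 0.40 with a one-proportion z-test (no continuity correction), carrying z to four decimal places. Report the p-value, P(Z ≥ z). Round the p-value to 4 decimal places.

p-value = 0.8988

With x = 557 successes in n = 1452, p̂ = 0.38361.
Null standard error: √(0.40·0.60/1452) = √0.000165289 = 0.012856.
Test statistic (full precision, shown to 4 dp): z = (557/1452 − 0.40)/SE₀ ≈ -1.2749.
From the standard normal, P(Z ≥ z) = 0.8988.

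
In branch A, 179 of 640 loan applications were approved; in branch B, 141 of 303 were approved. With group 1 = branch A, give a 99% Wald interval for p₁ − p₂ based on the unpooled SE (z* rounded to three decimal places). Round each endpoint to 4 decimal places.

p̂₁ = 0.27969, p̂₂ = 0.46535, so the observed difference is -0.18566.
Unpooled SE = √(p̂₁(1−p̂₁)/n₁ + p̂₂(1−p̂₂)/n₂) = √(0.000314785 + 0.000821119) = 0.033703.
z* = 2.576 at the 99% level. Margin of error = 0.08682.
CI: -0.18566 ± 0.08682 = (-0.2725, -0.0988).

(-0.2725, -0.0988)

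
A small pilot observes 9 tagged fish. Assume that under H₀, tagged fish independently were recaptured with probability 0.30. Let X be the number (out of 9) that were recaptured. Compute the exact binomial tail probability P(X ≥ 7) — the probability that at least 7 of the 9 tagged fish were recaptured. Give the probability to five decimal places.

P = 0.00429

X is binomial with n = 9 and p = 0.30.
P(X ≥ 7) = C(9,7)·0.30^7·0.70^2 + C(9,8)·0.30^8·0.70^1 + C(9,9)·0.30^9·0.70^0.
= 0.003858 + 0.000413 + 0.000020 = 0.00429.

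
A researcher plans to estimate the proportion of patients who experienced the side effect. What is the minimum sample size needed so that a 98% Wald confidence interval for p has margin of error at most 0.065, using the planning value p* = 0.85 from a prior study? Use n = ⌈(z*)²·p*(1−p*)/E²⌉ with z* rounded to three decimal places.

The 98% critical value is z* = 2.326.
p*(1−p*) = 0.85·0.15 = 0.1275.
(z*)²·p*(1−p*)/E² = 5.410276·0.1275/0.004225 = 163.269.
⌈163.269⌉ = 164.

n = 164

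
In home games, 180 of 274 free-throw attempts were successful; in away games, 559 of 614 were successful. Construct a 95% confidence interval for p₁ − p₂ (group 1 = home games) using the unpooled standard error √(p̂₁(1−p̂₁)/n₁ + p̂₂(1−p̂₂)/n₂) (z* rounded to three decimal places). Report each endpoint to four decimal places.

p̂₁ = 0.65693, p̂₂ = 0.91042, so the observed difference is -0.25349.
SE = √(0.000822524 + 0.000132822) = √0.000955346 = 0.030909.
For 95% confidence, z* = 1.960. Margin of error = 0.06058.
Interval: -0.25349 ± 0.06058 → (-0.3141, -0.1929).

(-0.3141, -0.1929)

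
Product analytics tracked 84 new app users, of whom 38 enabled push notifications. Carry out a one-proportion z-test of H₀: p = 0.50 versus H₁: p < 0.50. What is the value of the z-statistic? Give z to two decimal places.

z = -0.87

Sample proportion p̂ = 38/84 = 0.45238.
SE₀ = √(0.50·0.50/84) = 0.054554.
Test statistic: z = -0.04762/0.054554 = -0.87.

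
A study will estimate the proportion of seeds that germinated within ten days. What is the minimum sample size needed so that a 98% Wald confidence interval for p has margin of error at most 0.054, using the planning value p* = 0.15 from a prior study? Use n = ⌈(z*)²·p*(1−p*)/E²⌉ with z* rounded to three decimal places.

n = 237

z* = 2.326 at the 98% level.
p*(1−p*) = 0.15·0.85 = 0.1275.
Required n before rounding: 5.410276 × 0.1275 / 0.054² = 236.560.
⌈236.560⌉ = 237.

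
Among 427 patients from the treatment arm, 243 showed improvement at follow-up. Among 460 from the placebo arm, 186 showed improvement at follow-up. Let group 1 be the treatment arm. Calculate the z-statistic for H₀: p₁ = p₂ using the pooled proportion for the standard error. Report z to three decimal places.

z = 4.906

Sample proportions: p̂₁ = 243/427 = 0.56909 and p̂₂ = 186/460 = 0.40435.
Pooled p̂ = (243+186)/(427+460) = 429/887 = 0.48365.
SE = √[p̂(1−p̂)(1/n₁+1/n₂)] = √[0.48365·0.51635·(1/427+1/460)] ≈ 0.033582.
z = 0.16474/0.033582 = 4.906.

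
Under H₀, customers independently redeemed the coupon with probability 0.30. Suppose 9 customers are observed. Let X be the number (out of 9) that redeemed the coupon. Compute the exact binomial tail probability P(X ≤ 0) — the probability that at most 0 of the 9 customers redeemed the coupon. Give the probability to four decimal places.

P = 0.0404

X ~ Binomial(n=9, p=0.30).
P(X ≤ 0) = C(9,0)·0.30^0·0.70^9.
= 0.040354 = 0.0404.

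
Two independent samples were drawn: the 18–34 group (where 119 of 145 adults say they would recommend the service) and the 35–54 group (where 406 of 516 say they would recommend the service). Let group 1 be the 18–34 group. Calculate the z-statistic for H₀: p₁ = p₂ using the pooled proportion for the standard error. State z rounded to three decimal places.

z = 0.891

p̂₁ = 119/145 = 0.82069, p̂₂ = 406/516 = 0.78682.
Pooled p̂ = (119+406)/(145+516) = 525/661 = 0.79425.
SE = √[p̂(1−p̂)(1/n₁+1/n₂)] = √[0.79425·0.20575·(1/145+1/516)] ≈ 0.037996.
z = (p̂₁ − p̂₂)/SE = (0.82069 − 0.78682)/0.037996 = 0.03387/0.037996 = 0.891.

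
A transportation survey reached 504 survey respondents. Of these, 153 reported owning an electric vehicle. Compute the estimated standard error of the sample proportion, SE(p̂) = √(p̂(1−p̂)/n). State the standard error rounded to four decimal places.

Sample proportion p̂ = 153/504 = 0.30357.
p̂(1−p̂) = 0.211415.
SE = √(0.211415/504) = √0.000419474 = 0.0205.

SE = 0.0205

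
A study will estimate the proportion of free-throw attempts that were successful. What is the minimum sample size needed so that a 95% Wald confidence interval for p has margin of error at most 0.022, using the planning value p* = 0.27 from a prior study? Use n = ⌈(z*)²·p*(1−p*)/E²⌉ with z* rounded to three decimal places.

n = 1565

For 95% confidence, z* = 1.960.
p*(1−p*) = 0.1971.
(z*)²·p*(1−p*)/E² = 3.841600·0.1971/0.000484 = 1564.420.
⌈1564.420⌉ = 1565.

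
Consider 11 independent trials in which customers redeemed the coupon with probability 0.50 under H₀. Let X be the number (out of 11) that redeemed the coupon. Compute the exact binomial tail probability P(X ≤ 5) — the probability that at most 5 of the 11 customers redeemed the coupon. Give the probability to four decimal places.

X is binomial with n = 11 and p = 0.50.
P(X ≤ 5) = Σ_{j=0}^{5} C(11,j)·0.50^j·0.50^{11−j}.
= 0.000488 + 0.005371 + 0.026855 + 0.080566 + 0.161133 + 0.225586 = 0.5000.

P = 0.5000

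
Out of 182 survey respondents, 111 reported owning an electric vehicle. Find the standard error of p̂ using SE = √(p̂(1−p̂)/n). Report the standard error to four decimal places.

SE = 0.0362

With x = 111 successes in n = 182, p̂ = 0.60989.
p̂(1−p̂) = 0.60989·0.39011 = 0.237924.
SE = √(0.237924/182) = √0.001307275 = 0.0362.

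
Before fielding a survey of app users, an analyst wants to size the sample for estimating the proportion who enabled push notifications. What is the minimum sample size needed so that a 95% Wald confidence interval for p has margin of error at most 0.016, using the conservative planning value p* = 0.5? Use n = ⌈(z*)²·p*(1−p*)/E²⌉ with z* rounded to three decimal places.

For 95% confidence, z* = 1.960.
p*(1−p*) = 0.2500.
Required n before rounding: 3.841600 × 0.2500 / 0.016² = 3751.562.
⌈3751.562⌉ = 3752.

n = 3752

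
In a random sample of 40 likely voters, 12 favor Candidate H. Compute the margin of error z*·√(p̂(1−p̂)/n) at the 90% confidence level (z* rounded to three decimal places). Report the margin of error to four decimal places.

With x = 12 successes in n = 40, p̂ = 0.30000.
Standard error of p̂: √(0.210000/40) = √0.005250000 = 0.072457.
For 90% confidence, z* = 1.645.
So ME = 0.1192.

ME = 0.1192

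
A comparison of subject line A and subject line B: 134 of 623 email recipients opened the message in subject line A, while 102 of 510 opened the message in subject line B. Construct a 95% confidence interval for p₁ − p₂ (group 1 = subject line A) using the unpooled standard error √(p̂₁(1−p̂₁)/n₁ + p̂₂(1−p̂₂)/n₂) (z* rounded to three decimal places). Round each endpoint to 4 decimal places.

p̂₁ = 0.21509, p̂₂ = 0.20000, so the observed difference is 0.01509.
Unpooled SE = √(p̂₁(1−p̂₁)/n₁ + p̂₂(1−p̂₂)/n₂) = √(0.000270988 + 0.000313725) = 0.024181.
The 95% critical value is z* = 1.960. Margin of error = 0.04739.
Interval: 0.01509 ± 0.04739 → (-0.0323, 0.0625).

(-0.0323, 0.0625)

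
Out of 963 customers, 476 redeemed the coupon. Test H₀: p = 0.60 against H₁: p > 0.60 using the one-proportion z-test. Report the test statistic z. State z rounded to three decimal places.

z = -6.696

With x = 476 successes in n = 963, p̂ = 0.49429.
Under H₀, SE = √(p₀(1−p₀)/n) = √(0.60·0.40/963) = √0.000249221 = 0.015787.
z = (p̂ − p₀)/SE = (0.49429 − 0.60)/0.015787 = -6.696.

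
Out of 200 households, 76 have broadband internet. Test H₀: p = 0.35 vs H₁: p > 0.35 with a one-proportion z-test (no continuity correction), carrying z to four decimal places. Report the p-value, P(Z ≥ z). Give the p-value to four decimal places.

p-value = 0.1869

The sample proportion is 76/200 = 0.38000.
Null standard error: √(0.35·0.65/200) = √0.001137500 = 0.033727.
Test statistic (full precision, shown to 4 dp): z = (76/200 − 0.35)/SE₀ ≈ 0.8895.
p-value = P(Z ≥ z) with z = 0.8895 → 0.1869.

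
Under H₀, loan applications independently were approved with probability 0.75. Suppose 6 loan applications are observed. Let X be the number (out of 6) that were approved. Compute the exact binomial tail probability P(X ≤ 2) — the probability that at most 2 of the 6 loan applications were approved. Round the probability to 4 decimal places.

P = 0.0376

X ~ Binomial(n=6, p=0.75).
P(X ≤ 2) = C(6,0)·0.75^0·0.25^6 + C(6,1)·0.75^1·0.25^5 + C(6,2)·0.75^2·0.25^4.
= 0.000244 + 0.004395 + 0.032959 = 0.0376.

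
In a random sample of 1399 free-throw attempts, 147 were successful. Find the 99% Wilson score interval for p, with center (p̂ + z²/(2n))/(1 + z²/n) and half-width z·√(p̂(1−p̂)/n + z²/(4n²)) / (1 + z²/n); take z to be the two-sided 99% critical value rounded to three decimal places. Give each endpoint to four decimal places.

p̂ = 147/1399 = 0.10508; z = 2.576, so z² = 6.635776.
Denominator 1 + z²/n = 1 + 6.635776/1399 = 1.004743.
Adjusted center: (0.10508 + z²/(2n))/1.004743 = 0.10694.
Radicand: p̂(1−p̂)/n + z²/(4n²) = 0.000067215 + 0.000000848 = 0.000068063.
Half-width = z·√(radicand)/denom = 2.576·0.008250/1.004743 = 0.02115.
So the interval runs from 0.0858 to 0.1281.

(0.0858, 0.1281)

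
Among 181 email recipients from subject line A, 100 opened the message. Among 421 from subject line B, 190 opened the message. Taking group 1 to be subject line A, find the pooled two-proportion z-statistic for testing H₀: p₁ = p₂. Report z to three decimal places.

z = 2.278

Sample proportions: p̂₁ = 100/181 = 0.55249 and p̂₂ = 190/421 = 0.45131.
Pooling: p̂ = 290/602 = 0.48173.
SE = √[p̂(1−p̂)(1/n₁+1/n₂)] = √[0.48173·0.51827·(1/181+1/421)] ≈ 0.044412.
z = (p̂₁ − p̂₂)/SE = (0.55249 − 0.45131)/0.044412 = 0.10118/0.044412 = 2.278.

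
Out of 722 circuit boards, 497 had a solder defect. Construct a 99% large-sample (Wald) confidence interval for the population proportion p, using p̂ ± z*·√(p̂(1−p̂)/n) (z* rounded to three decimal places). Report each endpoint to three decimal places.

(0.644, 0.733)

With x = 497 successes in n = 722, p̂ = 0.68837.
Standard error of p̂: √(0.214518/722) = √0.000297117 = 0.017237.
For 99% confidence, z* = 2.576.
Margin = 2.576·0.017237 = 0.04440.
CI: 0.68837 ± 0.04440 = (0.644, 0.733).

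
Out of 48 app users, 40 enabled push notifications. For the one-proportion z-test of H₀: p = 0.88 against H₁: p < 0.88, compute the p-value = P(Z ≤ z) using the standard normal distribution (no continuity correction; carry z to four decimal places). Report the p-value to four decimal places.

p-value = 0.1599

With x = 40 successes in n = 48, p̂ = 0.83333.
SE₀ = √(0.88·0.12/48) = 0.046904.
z = (p̂ − p₀)/SE = (40/48 − 0.88)/0.046904 ≈ -0.9949.
From the standard normal, P(Z ≤ z) = 0.1599.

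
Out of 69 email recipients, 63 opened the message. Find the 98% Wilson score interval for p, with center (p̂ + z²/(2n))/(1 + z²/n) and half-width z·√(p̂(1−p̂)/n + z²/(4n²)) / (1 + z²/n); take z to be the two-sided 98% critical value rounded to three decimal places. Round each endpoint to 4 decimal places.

Here p̂ = 63/69 = 0.91304 and z = 2.326 (z² = 5.410276).
Denominator 1 + z²/n = 1 + 5.410276/69 = 1.078410.
Center = (0.91304 + 0.039205)/1.078410 = 0.88301.
Radicand: p̂(1−p̂)/n + z²/(4n²) = 0.001150653 + 0.000284093 = 0.001434746.
Half-width = 2.326·√0.001434746/1.078410 = 0.08170.
Interval: 0.88301 ± 0.08170 → (0.8013, 0.9647).

(0.8013, 0.9647)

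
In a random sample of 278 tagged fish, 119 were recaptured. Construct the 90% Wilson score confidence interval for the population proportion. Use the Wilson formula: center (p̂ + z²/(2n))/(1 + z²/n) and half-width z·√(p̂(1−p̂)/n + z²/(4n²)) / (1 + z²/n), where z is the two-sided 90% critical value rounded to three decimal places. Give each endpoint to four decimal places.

(0.3802, 0.4773)

Here p̂ = 119/278 = 0.42806 and z = 1.645 (z² = 2.706025).
1 + z²/n = 1.009734.
Center = (0.42806 + 0.004867)/1.009734 = 0.42875.
Radicand: p̂(1−p̂)/n + z²/(4n²) = 0.000880663 + 0.000008754 = 0.000889417.
Half-width = 1.645·√0.000889417/1.009734 = 0.04859.
Interval: 0.42875 ± 0.04859 → (0.3802, 0.4773).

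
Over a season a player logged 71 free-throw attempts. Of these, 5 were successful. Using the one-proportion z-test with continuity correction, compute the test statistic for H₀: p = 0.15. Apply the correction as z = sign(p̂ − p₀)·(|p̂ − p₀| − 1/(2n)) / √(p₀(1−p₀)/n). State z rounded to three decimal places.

z = -1.712

The sample proportion is 5/71 = 0.07042. p̂ − p₀ = -0.079577.
Continuity correction 1/(2n) = 1/142 = 0.007042.
Corrected numerator: |-0.079577| − 0.007042 = 0.072535.
SE₀ = √(0.15·0.85/71) = 0.042377.
z = −0.072535/0.042377 = -1.712.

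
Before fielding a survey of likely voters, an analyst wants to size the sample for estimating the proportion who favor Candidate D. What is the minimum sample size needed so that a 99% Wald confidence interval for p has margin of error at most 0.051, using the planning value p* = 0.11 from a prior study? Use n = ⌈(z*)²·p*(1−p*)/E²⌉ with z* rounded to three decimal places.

n = 250

The 99% critical value is z* = 2.576.
p*(1−p*) = 0.0979.
(z*)²·p*(1−p*)/E² = 6.635776·0.0979/0.002601 = 249.766.
Rounding up, n = 250.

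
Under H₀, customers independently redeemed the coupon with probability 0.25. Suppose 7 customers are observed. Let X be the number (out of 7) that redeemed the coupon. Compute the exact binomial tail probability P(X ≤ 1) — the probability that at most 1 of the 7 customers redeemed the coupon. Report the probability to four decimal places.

P = 0.4449

X ~ Binomial(n=7, p=0.25).
P(X ≤ 1) = C(7,0)·0.25^0·0.75^7 + C(7,1)·0.25^1·0.75^6.
= 0.133484 + 0.311462 = 0.4449.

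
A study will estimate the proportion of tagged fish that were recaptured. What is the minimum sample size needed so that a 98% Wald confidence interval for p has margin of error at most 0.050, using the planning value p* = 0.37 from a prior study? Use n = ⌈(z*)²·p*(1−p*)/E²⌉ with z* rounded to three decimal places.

z* = 2.326 at the 98% level.
p*(1−p*) = 0.37·0.63 = 0.2331.
(z*)²·p*(1−p*)/E² = 5.410276·0.2331/0.002500 = 504.454.
⌈504.454⌉ = 505.

n = 505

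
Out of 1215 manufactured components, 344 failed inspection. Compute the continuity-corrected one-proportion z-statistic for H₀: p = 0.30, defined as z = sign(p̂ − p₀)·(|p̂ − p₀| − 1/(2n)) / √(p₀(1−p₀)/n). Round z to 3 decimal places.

z = -1.252

With x = 344 successes in n = 1215, p̂ = 0.28313. p̂ − p₀ = -0.016872.
Continuity correction 1/(2n) = 1/2430 = 0.000412.
Corrected numerator: |-0.016872| − 0.000412 = 0.016460.
Under H₀, SE = √(p₀(1−p₀)/n) = √(0.30·0.70/1215) = √0.000172840 = 0.013147.
z = −0.016460/0.013147 = -1.252.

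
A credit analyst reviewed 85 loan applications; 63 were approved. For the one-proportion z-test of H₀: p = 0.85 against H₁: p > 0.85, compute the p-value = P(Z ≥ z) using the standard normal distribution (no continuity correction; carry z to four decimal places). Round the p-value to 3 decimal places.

p-value = 0.998

p̂ = 63/85 = 0.74118.
Under H₀, SE = √(p₀(1−p₀)/n) = √(0.85·0.15/85) = √0.001500000 = 0.038730.
z = (p̂ − p₀)/SE = (63/85 − 0.85)/0.038730 ≈ -2.8098.
From the standard normal, P(Z ≥ z) = 0.998.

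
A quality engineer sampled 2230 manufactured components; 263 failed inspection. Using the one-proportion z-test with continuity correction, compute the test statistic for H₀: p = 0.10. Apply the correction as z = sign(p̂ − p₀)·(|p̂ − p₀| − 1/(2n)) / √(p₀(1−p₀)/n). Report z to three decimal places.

z = 2.788

p̂ = 263/2230 = 0.11794. p̂ − p₀ = 0.017937.
Continuity correction 1/(2n) = 1/4460 = 0.000224.
Corrected numerator: |0.017937| − 0.000224 = 0.017713.
Null standard error: √(0.10·0.90/2230) = √0.000040359 = 0.006353.
z = +0.017713/0.006353 = 2.788.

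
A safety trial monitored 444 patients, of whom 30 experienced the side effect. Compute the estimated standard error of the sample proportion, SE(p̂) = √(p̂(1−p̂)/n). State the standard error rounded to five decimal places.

The sample proportion is 30/444 = 0.06757.
p̂(1−p̂) = 0.06757·0.93243 = 0.063004.
SE = √(0.063004/444) = 0.01191.

SE = 0.01191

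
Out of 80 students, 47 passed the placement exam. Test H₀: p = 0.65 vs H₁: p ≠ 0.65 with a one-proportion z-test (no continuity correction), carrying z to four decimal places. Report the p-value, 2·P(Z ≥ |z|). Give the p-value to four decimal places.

p-value = 0.2412

Sample proportion p̂ = 47/80 = 0.58750.
Null standard error: √(0.65·0.35/80) = √0.002843750 = 0.053327.
z = (p̂ − p₀)/SE = (47/80 − 0.65)/0.053327 ≈ -1.1720.
p-value = 2·P(Z ≥ |z|) with z = -1.1720 → 0.2412.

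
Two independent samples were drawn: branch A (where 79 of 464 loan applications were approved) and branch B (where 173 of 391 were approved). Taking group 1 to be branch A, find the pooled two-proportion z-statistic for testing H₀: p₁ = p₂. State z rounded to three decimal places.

p̂₁ = 79/464 = 0.17026, p̂₂ = 173/391 = 0.44246.
Pooling: p̂ = 252/855 = 0.29474.
SE = √[p̂(1−p̂)(1/n₁+1/n₂)] = √[0.29474·0.70526·(1/464+1/391)] ≈ 0.031299.
z = (p̂₁ − p̂₂)/SE = (0.17026 − 0.44246)/0.031299 = -0.27220/0.031299 = -8.697.

z = -8.697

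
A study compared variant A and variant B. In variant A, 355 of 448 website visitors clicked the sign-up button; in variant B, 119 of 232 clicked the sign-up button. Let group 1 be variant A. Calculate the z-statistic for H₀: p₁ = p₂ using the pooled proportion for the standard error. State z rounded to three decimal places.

p̂₁ = 355/448 = 0.79241, p̂₂ = 119/232 = 0.51293.
Pooled p̂ = (355+119)/(448+232) = 474/680 = 0.69706.
SE = √[p̂(1−p̂)(1/n₁+1/n₂)] = √[0.69706·0.30294·(1/448+1/232)] ≈ 0.037169.
z = (p̂₁ − p̂₂)/SE = (0.79241 − 0.51293)/0.037169 = 0.27948/0.037169 = 7.519.

z = 7.519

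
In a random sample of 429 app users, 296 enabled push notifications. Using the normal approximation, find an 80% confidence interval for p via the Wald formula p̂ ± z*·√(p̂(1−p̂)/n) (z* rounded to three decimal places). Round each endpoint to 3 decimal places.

With x = 296 successes in n = 429, p̂ = 0.68998.
Standard error of p̂: √(0.213909/429) = √0.000498622 = 0.022330.
The 80% critical value is z* = 1.282.
Margin of error: 1.282 × 0.022330 = 0.02863.
CI: 0.68998 ± 0.02863 = (0.661, 0.719).

(0.661, 0.719)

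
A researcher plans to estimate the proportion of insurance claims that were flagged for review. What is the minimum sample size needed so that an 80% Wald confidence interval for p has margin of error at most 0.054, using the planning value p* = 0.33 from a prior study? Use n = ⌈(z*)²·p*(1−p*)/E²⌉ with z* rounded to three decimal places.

The 80% critical value is z* = 1.282.
p*(1−p*) = 0.33·0.67 = 0.2211.
Required n before rounding: 1.643524 × 0.2211 / 0.054² = 124.617.
⌈124.617⌉ = 125.

n = 125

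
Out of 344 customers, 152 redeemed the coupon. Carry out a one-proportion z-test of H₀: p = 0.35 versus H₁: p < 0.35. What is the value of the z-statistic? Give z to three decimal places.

The sample proportion is 152/344 = 0.44186.
SE₀ = √(0.35·0.65/344) = 0.025716.
z = (p̂ − p₀)/SE = (0.44186 − 0.35)/0.025716 = 3.572.

z = 3.572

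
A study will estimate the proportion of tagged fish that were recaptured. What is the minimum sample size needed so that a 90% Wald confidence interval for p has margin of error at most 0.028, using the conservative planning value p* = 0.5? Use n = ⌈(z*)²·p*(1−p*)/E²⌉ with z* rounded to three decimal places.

n = 863

For 90% confidence, z* = 1.645.
p*(1−p*) = 0.2500.
Required n before rounding: 2.706025 × 0.2500 / 0.028² = 862.891.
⌈862.891⌉ = 863.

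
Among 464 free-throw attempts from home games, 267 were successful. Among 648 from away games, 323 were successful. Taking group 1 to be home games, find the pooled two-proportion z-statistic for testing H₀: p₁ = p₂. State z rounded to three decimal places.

Sample proportions: p̂₁ = 267/464 = 0.57543 and p̂₂ = 323/648 = 0.49846.
Pooling: p̂ = 590/1112 = 0.53058.
Pooled SE = √[0.2490651·0.00369838] ≈ 0.030350.
z = 0.07697/0.030350 = 2.536.

z = 2.536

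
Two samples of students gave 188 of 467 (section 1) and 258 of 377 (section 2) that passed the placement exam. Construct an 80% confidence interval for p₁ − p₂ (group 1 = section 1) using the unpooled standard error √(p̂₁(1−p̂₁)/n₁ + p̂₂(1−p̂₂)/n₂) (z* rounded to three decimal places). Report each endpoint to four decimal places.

p̂₁ = 0.40257, p̂₂ = 0.68435, so the observed difference is -0.28178.
Unpooled SE = √(p̂₁(1−p̂₁)/n₁ + p̂₂(1−p̂₂)/n₂) = √(0.000515005 + 0.000572984) = 0.032985.
The 80% critical value is z* = 1.282. Margin of error = 0.04229.
CI: -0.28178 ± 0.04229 = (-0.3241, -0.2395).

(-0.3241, -0.2395)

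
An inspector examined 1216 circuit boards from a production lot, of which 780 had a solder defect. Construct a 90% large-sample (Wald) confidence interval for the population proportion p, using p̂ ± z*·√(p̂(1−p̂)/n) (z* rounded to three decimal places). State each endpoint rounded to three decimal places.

Sample proportion p̂ = 780/1216 = 0.64145.
SE(p̂) = √(0.64145·0.35855/1216) = 0.013753.
The 90% critical value is z* = 1.645.
Margin of error: 1.645 × 0.013753 = 0.02262.
CI: 0.64145 ± 0.02262 = (0.619, 0.664).

(0.619, 0.664)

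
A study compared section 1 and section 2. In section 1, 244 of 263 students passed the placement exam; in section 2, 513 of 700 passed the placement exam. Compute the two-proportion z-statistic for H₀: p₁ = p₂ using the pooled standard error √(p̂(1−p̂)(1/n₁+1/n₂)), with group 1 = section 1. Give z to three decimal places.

z = 6.572

Sample proportions: p̂₁ = 244/263 = 0.92776 and p̂₂ = 513/700 = 0.73286.
Pooling: p̂ = 757/963 = 0.78609.
SE = √[p̂(1−p̂)(1/n₁+1/n₂)] = √[0.78609·0.21391·(1/263+1/700)] ≈ 0.029658.
z = 0.19490/0.029658 = 6.572.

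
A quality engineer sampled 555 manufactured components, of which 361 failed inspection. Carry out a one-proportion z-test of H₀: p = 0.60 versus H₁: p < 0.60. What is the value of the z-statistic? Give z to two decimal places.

z = 2.43

p̂ = 361/555 = 0.65045.
Null standard error: √(0.60·0.40/555) = √0.000432432 = 0.020795.
z = (0.65045 − 0.60)/0.020795 = 0.05045/0.020795 = 2.43.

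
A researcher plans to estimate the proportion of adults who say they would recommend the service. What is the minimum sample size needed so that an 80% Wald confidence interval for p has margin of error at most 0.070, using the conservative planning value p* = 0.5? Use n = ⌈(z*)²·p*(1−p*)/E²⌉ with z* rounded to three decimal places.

The 80% critical value is z* = 1.282.
p*(1−p*) = 0.2500.
Required n before rounding: 1.643524 × 0.2500 / 0.070² = 83.853.
Rounding up, n = 84.

n = 84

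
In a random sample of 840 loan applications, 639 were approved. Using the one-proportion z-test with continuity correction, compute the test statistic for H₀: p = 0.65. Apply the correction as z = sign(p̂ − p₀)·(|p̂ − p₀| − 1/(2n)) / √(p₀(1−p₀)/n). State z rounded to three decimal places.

z = 6.691

Sample proportion p̂ = 639/840 = 0.76071. p̂ − p₀ = 0.110714.
Continuity correction 1/(2n) = 1/1680 = 0.000595.
Corrected numerator: |0.110714| − 0.000595 = 0.110119.
Null standard error: √(0.65·0.35/840) = √0.000270833 = 0.016457.
z = +0.110119/0.016457 = 6.691.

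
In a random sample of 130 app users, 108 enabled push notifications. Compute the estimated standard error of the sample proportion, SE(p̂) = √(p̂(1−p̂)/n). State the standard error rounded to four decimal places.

SE = 0.0329

The sample proportion is 108/130 = 0.83077.
p̂(1−p̂) = 0.83077·0.16923 = 0.140591.
SE = √(0.140591/130) = √0.001081469 = 0.0329.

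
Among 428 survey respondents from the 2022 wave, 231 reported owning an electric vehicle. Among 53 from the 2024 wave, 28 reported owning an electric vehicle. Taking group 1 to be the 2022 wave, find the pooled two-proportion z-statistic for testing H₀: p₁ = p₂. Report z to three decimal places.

z = 0.157

p̂₁ = 231/428 = 0.53972, p̂₂ = 28/53 = 0.52830.
Pooling: p̂ = 259/481 = 0.53846.
Pooled SE = √[0.2485207·0.02120437] ≈ 0.072593.
z = (p̂₁ − p̂₂)/SE = (0.53972 − 0.52830)/0.072593 = 0.01142/0.072593 = 0.157.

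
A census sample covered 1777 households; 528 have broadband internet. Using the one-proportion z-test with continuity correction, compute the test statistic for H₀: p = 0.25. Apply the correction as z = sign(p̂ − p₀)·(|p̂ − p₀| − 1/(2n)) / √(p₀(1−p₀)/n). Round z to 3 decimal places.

z = 4.561

Sample proportion p̂ = 528/1777 = 0.29713. p̂ − p₀ = 0.047130.
1/(2n) = 0.000281.
Corrected numerator: |0.047130| − 0.000281 = 0.046849.
Under H₀, SE = √(p₀(1−p₀)/n) = √(0.25·0.75/1777) = √0.000105515 = 0.010272.
z = +0.046849/0.010272 = 4.561.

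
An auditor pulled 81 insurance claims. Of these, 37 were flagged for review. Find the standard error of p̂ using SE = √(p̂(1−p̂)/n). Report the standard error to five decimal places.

p̂ = 37/81 = 0.45679.
p̂(1−p̂) = 0.45679·0.54321 = 0.248133.
SE = √(0.248133/81) = √0.003063370 = 0.05535.

SE = 0.05535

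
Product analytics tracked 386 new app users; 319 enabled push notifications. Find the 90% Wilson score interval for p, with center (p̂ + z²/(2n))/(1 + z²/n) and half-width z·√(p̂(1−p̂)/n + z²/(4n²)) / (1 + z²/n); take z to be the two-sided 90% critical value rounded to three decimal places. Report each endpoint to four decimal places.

Here p̂ = 319/386 = 0.82642 and z = 1.645 (z² = 2.706025).
1 + z²/n = 1.007010.
Adjusted center: (0.82642 + z²/(2n))/1.007010 = 0.82415.
Radicand: p̂(1−p̂)/n + z²/(4n²) = 0.000371624 + 0.000004540 = 0.000376164.
Half-width = 1.645·√0.000376164/1.007010 = 0.03168.
Interval: 0.82415 ± 0.03168 → (0.7925, 0.8558).

(0.7925, 0.8558)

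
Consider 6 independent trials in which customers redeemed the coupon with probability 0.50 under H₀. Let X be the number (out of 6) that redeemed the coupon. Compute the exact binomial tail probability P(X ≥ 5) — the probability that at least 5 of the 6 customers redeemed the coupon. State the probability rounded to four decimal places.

X is binomial with n = 6 and p = 0.50.
P(X ≥ 5) = C(6,5)·0.50^5·0.50^1 + C(6,6)·0.50^6·0.50^0.
= 0.093750 + 0.015625 = 0.1094.

P = 0.1094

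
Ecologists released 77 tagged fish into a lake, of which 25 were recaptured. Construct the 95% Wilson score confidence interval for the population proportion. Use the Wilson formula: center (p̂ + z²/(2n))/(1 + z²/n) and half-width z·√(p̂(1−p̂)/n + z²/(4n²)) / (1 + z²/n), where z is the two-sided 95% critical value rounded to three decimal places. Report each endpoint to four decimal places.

p̂ = 25/77 = 0.32468; z = 1.960, so z² = 3.841600.
1 + z²/n = 1.049891.
Adjusted center: (0.32468 + z²/(2n))/1.049891 = 0.33301.
Radicand: p̂(1−p̂)/n + z²/(4n²) = 0.002847549 + 0.000161983 = 0.003009532.
Half-width = 1.960·√0.003009532/1.049891 = 0.10241.
CI: 0.33301 ± 0.10241 = (0.2306, 0.4354).

(0.2306, 0.4354)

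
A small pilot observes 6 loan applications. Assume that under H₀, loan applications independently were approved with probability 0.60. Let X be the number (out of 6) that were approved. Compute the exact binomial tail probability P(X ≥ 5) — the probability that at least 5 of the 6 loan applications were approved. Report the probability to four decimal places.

X ~ Binomial(n=6, p=0.60).
P(X ≥ 5) = C(6,5)·0.60^5·0.40^1 + C(6,6)·0.60^6·0.40^0.
= 0.186624 + 0.046656 = 0.2333.

P = 0.2333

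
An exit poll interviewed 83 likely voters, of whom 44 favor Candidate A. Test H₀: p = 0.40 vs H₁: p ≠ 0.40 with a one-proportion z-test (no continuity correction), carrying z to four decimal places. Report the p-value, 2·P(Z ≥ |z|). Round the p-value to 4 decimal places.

The sample proportion is 44/83 = 0.53012.
Under H₀, SE = √(p₀(1−p₀)/n) = √(0.40·0.60/83) = √0.002891566 = 0.053773.
z = (p̂ − p₀)/SE = (44/83 − 0.40)/0.053773 ≈ 2.4198.
p-value = 2·P(Z ≥ |z|) with z = 2.4198 → 0.0155.

p-value = 0.0155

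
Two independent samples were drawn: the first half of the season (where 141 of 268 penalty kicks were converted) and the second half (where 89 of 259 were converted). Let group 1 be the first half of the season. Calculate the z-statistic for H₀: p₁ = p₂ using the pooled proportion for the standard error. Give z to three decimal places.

z = 4.223

p̂₁ = 141/268 = 0.52612, p̂₂ = 89/259 = 0.34363.
Pooled p̂ = (141+89)/(268+259) = 230/527 = 0.43643.
SE = √[p̂(1−p̂)(1/n₁+1/n₂)] = √[0.43643·0.56357·(1/268+1/259)] ≈ 0.043214.
z = 0.18249/0.043214 = 4.223.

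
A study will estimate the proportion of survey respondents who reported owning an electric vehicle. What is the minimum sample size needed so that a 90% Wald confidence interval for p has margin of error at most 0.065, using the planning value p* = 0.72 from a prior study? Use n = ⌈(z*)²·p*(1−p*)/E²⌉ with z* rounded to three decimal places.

For 90% confidence, z* = 1.645.
p*(1−p*) = 0.2016.
Required n before rounding: 2.706025 × 0.2016 / 0.065² = 129.121.
Rounding up, n = 130.

n = 130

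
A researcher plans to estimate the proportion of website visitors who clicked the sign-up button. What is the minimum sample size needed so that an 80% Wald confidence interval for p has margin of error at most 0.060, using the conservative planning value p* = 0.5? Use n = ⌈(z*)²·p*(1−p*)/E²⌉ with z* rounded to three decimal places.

For 80% confidence, z* = 1.282.
p*(1−p*) = 0.2500.
Required n before rounding: 1.643524 × 0.2500 / 0.060² = 114.134.
Rounding up, n = 115.

n = 115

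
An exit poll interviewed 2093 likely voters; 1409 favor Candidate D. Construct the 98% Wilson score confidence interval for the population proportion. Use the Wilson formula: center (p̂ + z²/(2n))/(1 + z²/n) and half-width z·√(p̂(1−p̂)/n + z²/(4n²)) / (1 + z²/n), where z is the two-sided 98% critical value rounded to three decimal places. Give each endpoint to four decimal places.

(0.6489, 0.6966)

p̂ = 1409/2093 = 0.67320; z = 2.326, so z² = 5.410276.
Denominator 1 + z²/n = 1 + 5.410276/2093 = 1.002585.
Adjusted center: (0.67320 + z²/(2n))/1.002585 = 0.67275.
Radicand: p̂(1−p̂)/n + z²/(4n²) = 0.000105114 + 0.000000309 = 0.000105423.
Half-width = z·√(radicand)/denom = 2.326·0.010268/1.002585 = 0.02382.
So the interval runs from 0.6489 to 0.6966.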